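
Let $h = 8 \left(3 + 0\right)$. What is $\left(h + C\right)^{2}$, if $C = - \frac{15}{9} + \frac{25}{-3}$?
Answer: $196$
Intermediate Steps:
$C = -10$ ($C = \left(-15\right) \frac{1}{9} + 25 \left(- \frac{1}{3}\right) = - \frac{5}{3} - \frac{25}{3} = -10$)
$h = 24$ ($h = 8 \cdot 3 = 24$)
$\left(h + C\right)^{2} = \left(24 - 10\right)^{2} = 14^{2} = 196$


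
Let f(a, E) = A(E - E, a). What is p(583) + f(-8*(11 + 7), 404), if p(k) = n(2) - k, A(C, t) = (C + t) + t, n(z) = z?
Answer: -869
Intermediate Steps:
A(C, t) = C + 2*t
f(a, E) = 2*a (f(a, E) = (E - E) + 2*a = 0 + 2*a = 2*a)
p(k) = 2 - k
p(583) + f(-8*(11 + 7), 404) = (2 - 1*583) + 2*(-8*(11 + 7)) = (2 - 583) + 2*(-8*18) = -581 + 2*(-144) = -581 - 288 = -869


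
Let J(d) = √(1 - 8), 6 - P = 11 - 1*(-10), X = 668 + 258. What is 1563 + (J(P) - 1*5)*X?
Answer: -3067 + 926*I*√7 ≈ -3067.0 + 2450.0*I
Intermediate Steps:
X = 926
P = -15 (P = 6 - (11 - 1*(-10)) = 6 - (11 + 10) = 6 - 1*21 = 6 - 21 = -15)
J(d) = I*√7 (J(d) = √(-7) = I*√7)
1563 + (J(P) - 1*5)*X = 1563 + (I*√7 - 1*5)*926 = 1563 + (I*√7 - 5)*926 = 1563 + (-5 + I*√7)*926 = 1563 + (-4630 + 926*I*√7) = -3067 + 926*I*√7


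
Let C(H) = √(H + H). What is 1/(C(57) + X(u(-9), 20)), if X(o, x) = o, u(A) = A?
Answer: 3/11 + √114/33 ≈ 0.59628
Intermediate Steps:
C(H) = √2*√H (C(H) = √(2*H) = √2*√H)
1/(C(57) + X(u(-9), 20)) = 1/(√2*√57 - 9) = 1/(√114 - 9) = 1/(-9 + √114)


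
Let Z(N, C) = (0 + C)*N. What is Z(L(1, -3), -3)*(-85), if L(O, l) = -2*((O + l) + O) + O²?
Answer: 765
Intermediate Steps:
L(O, l) = O² - 4*O - 2*l (L(O, l) = -2*(l + 2*O) + O² = (-4*O - 2*l) + O² = O² - 4*O - 2*l)
Z(N, C) = C*N
Z(L(1, -3), -3)*(-85) = -3*(1² - 4*1 - 2*(-3))*(-85) = -3*(1 - 4 + 6)*(-85) = -3*3*(-85) = -9*(-85) = 765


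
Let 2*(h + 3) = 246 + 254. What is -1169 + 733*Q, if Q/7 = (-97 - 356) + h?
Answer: -1058155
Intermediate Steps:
h = 247 (h = -3 + (246 + 254)/2 = -3 + (½)*500 = -3 + 250 = 247)
Q = -1442 (Q = 7*((-97 - 356) + 247) = 7*(-453 + 247) = 7*(-206) = -1442)
-1169 + 733*Q = -1169 + 733*(-1442) = -1169 - 1056986 = -1058155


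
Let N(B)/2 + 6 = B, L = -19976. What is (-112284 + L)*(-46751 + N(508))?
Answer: 6050498220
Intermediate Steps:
N(B) = -12 + 2*B
(-112284 + L)*(-46751 + N(508)) = (-112284 - 19976)*(-46751 + (-12 + 2*508)) = -132260*(-46751 + (-12 + 1016)) = -132260*(-46751 + 1004) = -132260*(-45747) = 6050498220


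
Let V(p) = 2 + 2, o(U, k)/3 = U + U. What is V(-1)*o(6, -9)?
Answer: 144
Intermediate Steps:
o(U, k) = 6*U (o(U, k) = 3*(U + U) = 3*(2*U) = 6*U)
V(p) = 4
V(-1)*o(6, -9) = 4*(6*6) = 4*36 = 144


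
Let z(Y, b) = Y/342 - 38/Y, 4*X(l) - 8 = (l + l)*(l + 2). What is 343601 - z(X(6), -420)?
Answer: 763828103/2223 ≈ 3.4360e+5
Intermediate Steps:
X(l) = 2 + l*(2 + l)/2 (X(l) = 2 + ((l + l)*(l + 2))/4 = 2 + ((2*l)*(2 + l))/4 = 2 + (2*l*(2 + l))/4 = 2 + l*(2 + l)/2)
z(Y, b) = -38/Y + Y/342 (z(Y, b) = Y*(1/342) - 38/Y = Y/342 - 38/Y = -38/Y + Y/342)
343601 - z(X(6), -420) = 343601 - (-38/(2 + 6 + (½)*6²) + (2 + 6 + (½)*6²)/342) = 343601 - (-38/(2 + 6 + (½)*36) + (2 + 6 + (½)*36)/342) = 343601 - (-38/(2 + 6 + 18) + (2 + 6 + 18)/342) = 343601 - (-38/26 + (1/342)*26) = 343601 - (-38*1/26 + 13/171) = 343601 - (-19/13 + 13/171) = 343601 - 1*(-3080/2223) = 343601 + 3080/2223 = 763828103/2223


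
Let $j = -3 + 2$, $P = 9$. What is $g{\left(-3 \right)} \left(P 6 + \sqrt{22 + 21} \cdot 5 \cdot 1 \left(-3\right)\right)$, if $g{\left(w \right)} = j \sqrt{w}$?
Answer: $i \sqrt{3} \left(-54 + 15 \sqrt{43}\right) \approx 76.837 i$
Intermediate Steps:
$j = -1$
$g{\left(w \right)} = - \sqrt{w}$
$g{\left(-3 \right)} \left(P 6 + \sqrt{22 + 21} \cdot 5 \cdot 1 \left(-3\right)\right) = - \sqrt{-3} \left(9 \cdot 6 + \sqrt{22 + 21} \cdot 5 \cdot 1 \left(-3\right)\right) = - i \sqrt{3} \left(54 + \sqrt{43} \cdot 5 \left(-3\right)\right) = - i \sqrt{3} \left(54 + \sqrt{43} \left(-15\right)\right) = - i \sqrt{3} \left(54 - 15 \sqrt{43}\right)$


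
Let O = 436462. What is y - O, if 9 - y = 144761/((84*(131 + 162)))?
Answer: -10742125997/24612 ≈ -4.3646e+5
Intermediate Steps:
y = 76747/24612 (y = 9 - 144761/(84*(131 + 162)) = 9 - 144761/(84*293) = 9 - 144761/24612 = 76747/24612 ≈ 3.1183)
y - O = 76747/24612 - 1*436462 = 76747/24612 - 436462 = -10742125997/24612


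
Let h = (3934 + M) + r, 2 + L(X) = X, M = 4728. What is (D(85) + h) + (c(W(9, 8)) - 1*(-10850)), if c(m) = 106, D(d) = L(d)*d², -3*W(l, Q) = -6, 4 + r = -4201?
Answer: 615088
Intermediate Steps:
r = -4205 (r = -4 - 4201 = -4205)
L(X) = -2 + X
W(l, Q) = 2 (W(l, Q) = -⅓*(-6) = 2)
D(d) = d²*(-2 + d) (D(d) = (-2 + d)*d² = d²*(-2 + d))
h = 4457 (h = (3934 + 4728) - 4205 = 8662 - 4205 = 4457)
(D(85) + h) + (c(W(9, 8)) - 1*(-10850)) = (85²*(-2 + 85) + 4457) + (106 - 1*(-10850)) = (7225*83 + 4457) + (106 + 10850) = (599675 + 4457) + 10956 = 604132 + 10956 = 615088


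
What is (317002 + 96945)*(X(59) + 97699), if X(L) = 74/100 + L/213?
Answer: 430713998159407/10650 ≈ 4.0443e+10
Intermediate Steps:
X(L) = 37/50 + L/213 (X(L) = 74*(1/100) + L*(1/213) = 37/50 + L/213)
(317002 + 96945)*(X(59) + 97699) = (317002 + 96945)*((37/50 + (1/213)*59) + 97699) = 413947*((37/50 + 59/213) + 97699) = 413947*(10831/10650 + 97699) = 413947*(1040505181/10650) = 430713998159407/10650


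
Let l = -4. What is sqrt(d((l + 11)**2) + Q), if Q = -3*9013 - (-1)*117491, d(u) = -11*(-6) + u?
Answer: 3*sqrt(10063) ≈ 300.94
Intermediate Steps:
d(u) = 66 + u
Q = 90452 (Q = -27039 - 1*(-117491) = -27039 + 117491 = 90452)
sqrt(d((l + 11)**2) + Q) = sqrt((66 + (-4 + 11)**2) + 90452) = sqrt((66 + 7**2) + 90452) = sqrt((66 + 49) + 90452) = sqrt(115 + 90452) = sqrt(90567) = 3*sqrt(10063)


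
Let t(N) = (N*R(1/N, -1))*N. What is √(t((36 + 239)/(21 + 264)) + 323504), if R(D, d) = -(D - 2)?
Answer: √1051067411/57 ≈ 568.78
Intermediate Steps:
R(D, d) = 2 - D (R(D, d) = -(-2 + D) = 2 - D)
t(N) = N²*(2 - 1/N) (t(N) = (N*(2 - 1/N))*N = N²*(2 - 1/N))
√(t((36 + 239)/(21 + 264)) + 323504) = √(((36 + 239)/(21 + 264))*(-1 + 2*((36 + 239)/(21 + 264))) + 323504) = √((275/285)*(-1 + 2*(275/285)) + 323504) = √((275*(1/285))*(-1 + 2*(275*(1/285))) + 323504) = √(55*(-1 + 2*(55/57))/57 + 323504) = √(55*(-1 + 110/57)/57 + 323504) = √((55/57)*(53/57) + 323504) = √(2915/3249 + 323504) = √(1051067411/3249) = √1051067411/57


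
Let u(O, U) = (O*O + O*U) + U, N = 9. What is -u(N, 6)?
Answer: -141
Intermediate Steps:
u(O, U) = U + O**2 + O*U (u(O, U) = (O**2 + O*U) + U = U + O**2 + O*U)
-u(N, 6) = -(6 + 9**2 + 9*6) = -(6 + 81 + 54) = -1*141 = -141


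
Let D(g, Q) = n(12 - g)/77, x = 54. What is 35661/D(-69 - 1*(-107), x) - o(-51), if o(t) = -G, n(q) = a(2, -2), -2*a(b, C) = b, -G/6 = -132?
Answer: -2745105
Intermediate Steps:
G = 792 (G = -6*(-132) = 792)
a(b, C) = -b/2
n(q) = -1 (n(q) = -1/2*2 = -1)
o(t) = -792 (o(t) = -1*792 = -792)
D(g, Q) = -1/77
35661/D(-69 - 1*(-107), x) - o(-51) = 35661/(-1/77) - 1*(-792) = 35661*(-77) + 792 = -2745897 + 792 = -2745105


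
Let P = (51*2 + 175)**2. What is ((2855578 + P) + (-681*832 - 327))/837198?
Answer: 1182694/418599 ≈ 2.8254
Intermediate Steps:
P = 76729 (P = (102 + 175)**2 = 277**2 = 76729)
((2855578 + P) + (-681*832 - 327))/837198 = ((2855578 + 76729) + (-681*832 - 327))/837198 = (2932307 + (-566592 - 327))*(1/837198) = (2932307 - 566919)*(1/837198) = 2365388*(1/837198) = 1182694/418599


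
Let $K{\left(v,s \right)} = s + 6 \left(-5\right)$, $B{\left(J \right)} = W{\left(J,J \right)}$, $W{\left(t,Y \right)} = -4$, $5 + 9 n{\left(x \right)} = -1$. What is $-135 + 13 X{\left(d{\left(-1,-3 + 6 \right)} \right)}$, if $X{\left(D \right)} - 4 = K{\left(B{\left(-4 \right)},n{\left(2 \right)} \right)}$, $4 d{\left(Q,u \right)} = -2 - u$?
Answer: $- \frac{1445}{3} \approx -481.67$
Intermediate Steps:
$n{\left(x \right)} = - \frac{2}{3}$ ($n{\left(x \right)} = - \frac{5}{9} + \frac{1}{9} \left(-1\right) = - \frac{5}{9} - \frac{1}{9} = - \frac{2}{3}$)
$d{\left(Q,u \right)} = - \frac{1}{2} - \frac{u}{4}$ ($d{\left(Q,u \right)} = \frac{-2 - u}{4} = - \frac{1}{2} - \frac{u}{4}$)
$B{\left(J \right)} = -4$
$K{\left(v,s \right)} = -30 + s$ ($K{\left(v,s \right)} = s - 30 = -30 + s$)
$X{\left(D \right)} = - \frac{80}{3}$ ($X{\left(D \right)} = 4 - \frac{92}{3} = - \frac{80}{3}$)
$-135 + 13 X{\left(d{\left(-1,-3 + 6 \right)} \right)} = -135 + 13 \left(- \frac{80}{3}\right) = -135 - \frac{1040}{3} = - \frac{1445}{3}$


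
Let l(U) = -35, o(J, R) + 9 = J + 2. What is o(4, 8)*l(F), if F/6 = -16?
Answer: 105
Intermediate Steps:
o(J, R) = -7 + J (o(J, R) = -9 + (J + 2) = -9 + (2 + J) = -7 + J)
F = -96 (F = 6*(-16) = -96)
o(4, 8)*l(F) = (-7 + 4)*(-35) = -3*(-35) = 105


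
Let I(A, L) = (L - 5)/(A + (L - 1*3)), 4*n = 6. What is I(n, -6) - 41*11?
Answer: -6743/15 ≈ -449.53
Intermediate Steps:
n = 3/2 (n = (¼)*6 = 3/2 ≈ 1.5000)
I(A, L) = (-5 + L)/(-3 + A + L) (I(A, L) = (-5 + L)/(A + (L - 3)) = (-5 + L)/(A + (-3 + L)) = (-5 + L)/(-3 + A + L))
I(n, -6) - 41*11 = (-5 - 6)/(-3 + 3/2 - 6) - 41*11 = -11/(-15/2) - 451 = -2/15*(-11) - 451 = 22/15 - 451 = -6743/15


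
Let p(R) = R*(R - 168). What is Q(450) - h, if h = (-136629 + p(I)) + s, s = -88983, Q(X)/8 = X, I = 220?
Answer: 217772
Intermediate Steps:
p(R) = R*(-168 + R)
Q(X) = 8*X
h = -214172 (h = (-136629 + 220*(-168 + 220)) - 88983 = (-136629 + 220*52) - 88983 = (-136629 + 11440) - 88983 = -125189 - 88983 = -214172)
Q(450) - h = 8*450 - 1*(-214172) = 3600 + 214172 = 217772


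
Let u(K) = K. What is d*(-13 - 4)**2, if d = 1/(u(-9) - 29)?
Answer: -289/38 ≈ -7.6053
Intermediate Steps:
d = -1/38 (d = 1/(-9 - 29) = 1/(-38) = -1/38 ≈ -0.026316)
d*(-13 - 4)**2 = -(-13 - 4)**2/38 = -1/38*(-17)**2 = -1/38*289 = -289/38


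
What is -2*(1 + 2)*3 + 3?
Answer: -15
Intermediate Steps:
-2*(1 + 2)*3 + 3 = -6*3 + 3 = -2*9 + 3 = -18 + 3 = -15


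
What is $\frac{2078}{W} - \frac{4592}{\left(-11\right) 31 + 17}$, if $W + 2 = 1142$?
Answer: $\frac{246173}{15390} \approx 15.996$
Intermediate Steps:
$W = 1140$ ($W = -2 + 1142 = 1140$)
$\frac{2078}{W} - \frac{4592}{\left(-11\right) 31 + 17} = \frac{2078}{1140} - \frac{4592}{\left(-11\right) 31 + 17} = 2078 \cdot \frac{1}{1140} - \frac{4592}{-341 + 17} = \frac{1039}{570} - \frac{4592}{-324} = \frac{1039}{570} - - \frac{1148}{81} = \frac{1039}{570} + \frac{1148}{81} = \frac{246173}{15390}$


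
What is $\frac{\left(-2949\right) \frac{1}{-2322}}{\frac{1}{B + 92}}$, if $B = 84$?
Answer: $\frac{86504}{387} \approx 223.52$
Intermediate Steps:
$\frac{\left(-2949\right) \frac{1}{-2322}}{\frac{1}{B + 92}} = \frac{\left(-2949\right) \frac{1}{-2322}}{\frac{1}{84 + 92}} = \frac{\left(-2949\right) \left(- \frac{1}{2322}\right)}{\frac{1}{176}} = \frac{983 \frac{1}{\frac{1}{176}}}{774} = \frac{983}{774} \cdot 176 = \frac{86504}{387}$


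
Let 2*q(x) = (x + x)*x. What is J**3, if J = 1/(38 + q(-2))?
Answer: 1/74088 ≈ 1.3497e-5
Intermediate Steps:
q(x) = x**2 (q(x) = ((x + x)*x)/2 = ((2*x)*x)/2 = (2*x**2)/2 = x**2)
J = 1/42 (J = 1/(38 + (-2)**2) = 1/(38 + 4) = 1/42 ≈ 0.023810)
J**3 = (1/42)**3 = 1/74088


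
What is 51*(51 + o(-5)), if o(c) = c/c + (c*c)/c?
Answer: 2397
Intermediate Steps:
o(c) = 1 + c (o(c) = 1 + c²/c = 1 + c)
51*(51 + o(-5)) = 51*(51 + (1 - 5)) = 51*(51 - 4) = 51*47 = 2397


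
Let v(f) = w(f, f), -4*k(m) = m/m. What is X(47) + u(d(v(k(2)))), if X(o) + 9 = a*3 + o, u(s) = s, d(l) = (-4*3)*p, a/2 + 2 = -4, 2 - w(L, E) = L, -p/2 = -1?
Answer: -22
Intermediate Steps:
p = 2 (p = -2*(-1) = 2)
k(m) = -¼ (k(m) = -m/(4*m) = -¼*1 = -¼)
w(L, E) = 2 - L
v(f) = 2 - f
a = -12 (a = -4 + 2*(-4) = -4 - 8 = -12)
d(l) = -24 (d(l) = -4*3*2 = -12*2 = -24)
X(o) = -45 + o (X(o) = -9 + (-12*3 + o) = -9 + (-36 + o) = -45 + o)
X(47) + u(d(v(k(2)))) = (-45 + 47) - 24 = 2 - 24 = -22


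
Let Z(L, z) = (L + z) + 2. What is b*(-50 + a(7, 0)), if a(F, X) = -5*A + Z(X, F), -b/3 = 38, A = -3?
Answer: 2964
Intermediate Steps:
b = -114 (b = -3*38 = -114)
Z(L, z) = 2 + L + z
a(F, X) = 17 + F + X (a(F, X) = -5*(-3) + (2 + X + F) = 15 + (2 + F + X) = 17 + F + X)
b*(-50 + a(7, 0)) = -114*(-50 + (17 + 7 + 0)) = -114*(-50 + 24) = -114*(-26) = 2964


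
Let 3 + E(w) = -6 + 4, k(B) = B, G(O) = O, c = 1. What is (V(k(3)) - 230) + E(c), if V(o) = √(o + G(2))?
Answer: -235 + √5 ≈ -232.76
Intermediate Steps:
V(o) = √(2 + o) (V(o) = √(o + 2) = √(2 + o))
E(w) = -5 (E(w) = -3 + (-6 + 4) = -3 - 2 = -5)
(V(k(3)) - 230) + E(c) = (√(2 + 3) - 230) - 5 = (√5 - 230) - 5 = (-230 + √5) - 5 = -235 + √5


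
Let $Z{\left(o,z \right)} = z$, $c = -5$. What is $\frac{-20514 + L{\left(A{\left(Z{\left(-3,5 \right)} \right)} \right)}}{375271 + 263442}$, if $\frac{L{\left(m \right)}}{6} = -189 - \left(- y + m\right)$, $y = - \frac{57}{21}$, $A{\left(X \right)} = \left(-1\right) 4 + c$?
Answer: $- \frac{151272}{4470991} \approx -0.033834$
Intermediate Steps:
$A{\left(X \right)} = -9$ ($A{\left(X \right)} = \left(-1\right) 4 - 5 = -4 - 5 = -9$)
$y = - \frac{19}{7}$ ($y = \left(-57\right) \frac{1}{21} = - \frac{19}{7} \approx -2.7143$)
$L{\left(m \right)} = - \frac{8052}{7} - 6 m$ ($L{\left(m \right)} = 6 \left(-189 - \left(\left(-1\right) \left(- \frac{19}{7}\right) + m\right)\right) = 6 \left(-189 - \left(\frac{19}{7} + m\right)\right) = 6 \left(- \frac{1342}{7} - m\right) = - \frac{8052}{7} - 6 m$)
$\frac{-20514 + L{\left(A{\left(Z{\left(-3,5 \right)} \right)} \right)}}{375271 + 263442} = \frac{-20514 - \frac{7674}{7}}{375271 + 263442} = \frac{-20514 + \left(- \frac{8052}{7} + 54\right)}{638713} = \left(-20514 - \frac{7674}{7}\right) \frac{1}{638713} = \left(- \frac{151272}{7}\right) \frac{1}{638713} = - \frac{151272}{4470991}$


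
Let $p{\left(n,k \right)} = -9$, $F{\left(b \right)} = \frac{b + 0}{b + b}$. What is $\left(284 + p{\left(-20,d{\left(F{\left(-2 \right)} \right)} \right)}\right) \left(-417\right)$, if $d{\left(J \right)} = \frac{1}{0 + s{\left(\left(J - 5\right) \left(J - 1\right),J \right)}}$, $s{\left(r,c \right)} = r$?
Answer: $-114675$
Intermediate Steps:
$F{\left(b \right)} = \frac{1}{2}$ ($F{\left(b \right)} = \frac{b}{2 b} = b \frac{1}{2 b} = \frac{1}{2}$)
$d{\left(J \right)} = \frac{1}{\left(-1 + J\right) \left(-5 + J\right)}$ ($d{\left(J \right)} = \frac{1}{0 + \left(J - 5\right) \left(J - 1\right)} = \frac{1}{0 + \left(-5 + J\right) \left(-1 + J\right)} = \frac{1}{0 + \left(-1 + J\right) \left(-5 + J\right)} = \frac{1}{\left(-1 + J\right) \left(-5 + J\right)}$)
$\left(284 + p{\left(-20,d{\left(F{\left(-2 \right)} \right)} \right)}\right) \left(-417\right) = \left(284 - 9\right) \left(-417\right) = 275 \left(-417\right) = -114675$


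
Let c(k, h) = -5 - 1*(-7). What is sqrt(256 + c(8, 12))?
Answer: sqrt(258) ≈ 16.062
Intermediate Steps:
c(k, h) = 2 (c(k, h) = -5 + 7 = 2)
sqrt(256 + c(8, 12)) = sqrt(256 + 2) = sqrt(258)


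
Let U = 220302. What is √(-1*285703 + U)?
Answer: I*√65401 ≈ 255.74*I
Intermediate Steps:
√(-1*285703 + U) = √(-1*285703 + 220302) = √(-285703 + 220302) = √(-65401) = I*√65401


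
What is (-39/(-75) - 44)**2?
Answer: 1181569/625 ≈ 1890.5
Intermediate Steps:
(-39/(-75) - 44)**2 = (-39*(-1/75) - 44)**2 = (13/25 - 44)**2 = (-1087/25)**2 = 1181569/625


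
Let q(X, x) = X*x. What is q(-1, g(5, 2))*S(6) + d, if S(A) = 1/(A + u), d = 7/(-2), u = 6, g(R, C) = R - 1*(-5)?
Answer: -13/3 ≈ -4.3333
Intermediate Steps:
g(R, C) = 5 + R (g(R, C) = R + 5 = 5 + R)
d = -7/2 (d = 7*(-½) = -7/2 ≈ -3.5000)
S(A) = 1/(6 + A) (S(A) = 1/(A + 6) = 1/(6 + A))
q(-1, g(5, 2))*S(6) + d = (-(5 + 5))/(6 + 6) - 7/2 = -1*10/12 - 7/2 = -10*1/12 - 7/2 = -⅚ - 7/2 = -13/3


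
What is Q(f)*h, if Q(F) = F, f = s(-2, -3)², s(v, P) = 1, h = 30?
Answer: 30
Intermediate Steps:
f = 1 (f = 1² = 1)
Q(f)*h = 1*30 = 30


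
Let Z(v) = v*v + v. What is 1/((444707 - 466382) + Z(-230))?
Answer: 1/30995 ≈ 3.2263e-5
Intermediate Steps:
Z(v) = v + v**2 (Z(v) = v**2 + v = v + v**2)
1/((444707 - 466382) + Z(-230)) = 1/((444707 - 466382) - 230*(1 - 230)) = 1/(-21675 - 230*(-229)) = 1/(-21675 + 52670) = 1/30995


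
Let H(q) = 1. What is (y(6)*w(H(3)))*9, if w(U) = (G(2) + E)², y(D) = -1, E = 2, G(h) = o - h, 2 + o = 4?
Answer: -36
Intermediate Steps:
o = 2 (o = -2 + 4 = 2)
G(h) = 2 - h
w(U) = 4 (w(U) = ((2 - 1*2) + 2)² = ((2 - 2) + 2)² = (0 + 2)² = 2² = 4)
(y(6)*w(H(3)))*9 = -1*4*9 = -4*9 = -36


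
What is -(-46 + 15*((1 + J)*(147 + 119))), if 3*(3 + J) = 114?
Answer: -143594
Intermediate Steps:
J = 35 (J = -3 + (1/3)*114 = -3 + 38 = 35)
-(-46 + 15*((1 + J)*(147 + 119))) = -(-46 + 15*((1 + 35)*(147 + 119))) = -(-46 + 15*(36*266)) = -(-46 + 15*9576) = -(-46 + 143640) = -1*143594 = -143594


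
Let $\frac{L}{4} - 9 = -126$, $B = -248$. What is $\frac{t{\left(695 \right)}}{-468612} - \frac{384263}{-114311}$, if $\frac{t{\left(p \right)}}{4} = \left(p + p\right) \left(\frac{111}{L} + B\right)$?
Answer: $\frac{6587921897767}{1044566373474} \approx 6.3068$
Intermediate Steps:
$L = -468$ ($L = 36 + 4 \left(-126\right) = 36 - 504 = -468$)
$t{\left(p \right)} = - \frac{77450 p}{39}$ ($t{\left(p \right)} = 4 \left(p + p\right) \left(\frac{111}{-468} - 248\right) = 4 \cdot 2 p \left(111 \left(- \frac{1}{468}\right) - 248\right) = 4 \cdot 2 p \left(- \frac{37}{156} - 248\right) = 4 \cdot 2 p \left(- \frac{38725}{156}\right) = 4 \left(- \frac{38725 p}{78}\right) = - \frac{77450 p}{39}$)
$\frac{t{\left(695 \right)}}{-468612} - \frac{384263}{-114311} = \frac{\left(- \frac{77450}{39}\right) 695}{-468612} - \frac{384263}{-114311} = \left(- \frac{53827750}{39}\right) \left(- \frac{1}{468612}\right) - - \frac{384263}{114311} = \frac{26913875}{9137934} + \frac{384263}{114311} = \frac{6587921897767}{1044566373474}$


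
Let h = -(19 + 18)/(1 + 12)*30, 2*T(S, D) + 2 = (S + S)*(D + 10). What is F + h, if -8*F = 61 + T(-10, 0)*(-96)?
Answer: -135721/104 ≈ -1305.0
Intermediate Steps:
T(S, D) = -1 + S*(10 + D) (T(S, D) = -1 + ((S + S)*(D + 10))/2 = -1 + ((2*S)*(10 + D))/2 = -1 + (2*S*(10 + D))/2 = -1 + S*(10 + D))
h = -1110/13 (h = -37/13*30 = -1110/13 ≈ -85.385)
F = -9757/8 (F = -(61 + (-1 + 10*(-10) + 0*(-10))*(-96))/8 = -(61 + (-1 - 100 + 0)*(-96))/8 = -(61 - 101*(-96))/8 = -(61 + 9696)/8 = -⅛*9757 = -9757/8 ≈ -1219.6)
F + h = -9757/8 - 1110/13 = -135721/104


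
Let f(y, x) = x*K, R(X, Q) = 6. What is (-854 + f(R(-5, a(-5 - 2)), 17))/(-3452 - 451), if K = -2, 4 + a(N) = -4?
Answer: 296/1301 ≈ 0.22752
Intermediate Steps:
a(N) = -8 (a(N) = -4 - 4 = -8)
f(y, x) = -2*x (f(y, x) = x*(-2) = -2*x)
(-854 + f(R(-5, a(-5 - 2)), 17))/(-3452 - 451) = (-854 - 2*17)/(-3452 - 451) = (-854 - 34)/(-3903) = -888*(-1/3903) = 296/1301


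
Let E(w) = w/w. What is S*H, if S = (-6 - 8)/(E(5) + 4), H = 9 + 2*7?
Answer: -322/5 ≈ -64.400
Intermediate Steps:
E(w) = 1
H = 23 (H = 9 + 14 = 23)
S = -14/5 (S = (-6 - 8)/(1 + 4) = -14/5 ≈ -2.8000)
S*H = -14/5*23 = -322/5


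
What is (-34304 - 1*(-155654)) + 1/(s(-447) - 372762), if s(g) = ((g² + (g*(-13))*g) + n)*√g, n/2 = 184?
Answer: 51961156200154732773/428192469716974 + 599335*I*√447/642288704575461 ≈ 1.2135e+5 + 1.9728e-8*I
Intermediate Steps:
n = 368 (n = 2*184 = 368)
s(g) = √g*(368 - 12*g²) (s(g) = ((g² + (g*(-13))*g) + 368)*√g = ((g² + (-13*g)*g) + 368)*√g = ((g² - 13*g²) + 368)*√g = (-12*g² + 368)*√g = (368 - 12*g²)*√g = √g*(368 - 12*g²))
(-34304 - 1*(-155654)) + 1/(s(-447) - 372762) = (-34304 - 1*(-155654)) + 1/(√(-447)*(368 - 12*(-447)²) - 372762) = (-34304 + 155654) + 1/((I*√447)*(368 - 12*199809) - 372762) = 121350 + 1/((I*√447)*(368 - 2397708) - 372762) = 121350 + 1/((I*√447)*(-2397340) - 372762) = 121350 + 1/(-2397340*I*√447 - 372762) = 121350 + 1/(-372762 - 2397340*I*√447)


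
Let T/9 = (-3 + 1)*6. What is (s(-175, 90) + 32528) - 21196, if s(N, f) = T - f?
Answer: 11134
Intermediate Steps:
T = -108 (T = 9*((-3 + 1)*6) = 9*(-2*6) = 9*(-12) = -108)
s(N, f) = -108 - f
(s(-175, 90) + 32528) - 21196 = ((-108 - 1*90) + 32528) - 21196 = ((-108 - 90) + 32528) - 21196 = (-198 + 32528) - 21196 = 32330 - 21196 = 11134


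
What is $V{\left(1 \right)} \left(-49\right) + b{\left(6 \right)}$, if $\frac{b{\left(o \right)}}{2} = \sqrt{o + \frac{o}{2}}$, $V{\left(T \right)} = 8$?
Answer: $-386$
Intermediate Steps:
$b{\left(o \right)} = \sqrt{6} \sqrt{o}$ ($b{\left(o \right)} = 2 \sqrt{o + \frac{o}{2}} = 2 \sqrt{\frac{3 o}{2}} = 2 \frac{\sqrt{6} \sqrt{o}}{2} = \sqrt{6} \sqrt{o}$)
$V{\left(1 \right)} \left(-49\right) + b{\left(6 \right)} = 8 \left(-49\right) + \sqrt{6} \sqrt{6} = -392 + 6 = -386$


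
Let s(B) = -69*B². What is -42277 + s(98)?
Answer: -704953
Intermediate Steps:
-42277 + s(98) = -42277 - 69*98² = -42277 - 69*9604 = -42277 - 662676 = -704953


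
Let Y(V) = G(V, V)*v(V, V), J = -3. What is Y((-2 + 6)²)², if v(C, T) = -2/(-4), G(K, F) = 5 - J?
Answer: 16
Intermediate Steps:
G(K, F) = 8 (G(K, F) = 5 - 1*(-3) = 5 + 3 = 8)
v(C, T) = ½ (v(C, T) = -2*(-¼) = ½)
Y(V) = 4 (Y(V) = 8*(½) = 4)
Y((-2 + 6)²)² = 4² = 16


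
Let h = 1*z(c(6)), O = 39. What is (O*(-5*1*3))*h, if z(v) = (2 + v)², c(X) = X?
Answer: -37440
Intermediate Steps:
h = 64 (h = 1*(2 + 6)² = 1*8² = 1*64 = 64)
(O*(-5*1*3))*h = (39*(-5*1*3))*64 = (39*(-5*3))*64 = (39*(-15))*64 = -585*64 = -37440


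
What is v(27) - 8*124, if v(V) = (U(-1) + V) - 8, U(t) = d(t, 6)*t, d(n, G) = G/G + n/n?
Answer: -975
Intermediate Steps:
d(n, G) = 2 (d(n, G) = 1 + 1 = 2)
U(t) = 2*t
v(V) = -10 + V (v(V) = (2*(-1) + V) - 8 = (-2 + V) - 8 = -10 + V)
v(27) - 8*124 = (-10 + 27) - 8*124 = 17 - 992 = -975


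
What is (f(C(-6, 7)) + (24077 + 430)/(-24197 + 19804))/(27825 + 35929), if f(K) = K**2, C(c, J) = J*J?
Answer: 5261543/140035661 ≈ 0.037573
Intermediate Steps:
C(c, J) = J**2
(f(C(-6, 7)) + (24077 + 430)/(-24197 + 19804))/(27825 + 35929) = ((7**2)**2 + (24077 + 430)/(-24197 + 19804))/(27825 + 35929) = (49**2 + 24507/(-4393))/63754 = (2401 + 24507*(-1/4393))*(1/63754) = (2401 - 24507/4393)*(1/63754) = (10523086/4393)*(1/63754) = 5261543/140035661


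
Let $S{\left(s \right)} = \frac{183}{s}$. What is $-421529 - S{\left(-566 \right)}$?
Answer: $- \frac{238585231}{566} \approx -4.2153 \cdot 10^{5}$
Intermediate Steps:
$-421529 - S{\left(-566 \right)} = -421529 - \frac{183}{-566} = -421529 - 183 \left(- \frac{1}{566}\right) = -421529 - - \frac{183}{566} = -421529 + \frac{183}{566} = - \frac{238585231}{566}$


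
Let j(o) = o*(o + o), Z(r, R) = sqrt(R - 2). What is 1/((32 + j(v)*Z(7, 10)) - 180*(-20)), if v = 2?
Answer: 227/824432 - sqrt(2)/824432 ≈ 0.00027363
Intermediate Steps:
Z(r, R) = sqrt(-2 + R)
j(o) = 2*o**2 (j(o) = o*(2*o) = 2*o**2)
1/((32 + j(v)*Z(7, 10)) - 180*(-20)) = 1/((32 + (2*2**2)*sqrt(-2 + 10)) - 180*(-20)) = 1/((32 + (2*4)*sqrt(8)) + 3600) = 1/((32 + 8*(2*sqrt(2))) + 3600) = 1/((32 + 16*sqrt(2)) + 3600) = 1/(3632 + 16*sqrt(2))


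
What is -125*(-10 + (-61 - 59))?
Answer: 16250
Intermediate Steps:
-125*(-10 + (-61 - 59)) = -125*(-10 - 120) = -125*(-130) = 16250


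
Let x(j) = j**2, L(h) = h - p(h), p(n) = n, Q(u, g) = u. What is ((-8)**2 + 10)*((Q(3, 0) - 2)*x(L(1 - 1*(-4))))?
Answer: 0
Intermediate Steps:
L(h) = 0 (L(h) = h - h = 0)
((-8)**2 + 10)*((Q(3, 0) - 2)*x(L(1 - 1*(-4)))) = ((-8)**2 + 10)*((3 - 2)*0**2) = (64 + 10)*(1*0) = 74*0 = 0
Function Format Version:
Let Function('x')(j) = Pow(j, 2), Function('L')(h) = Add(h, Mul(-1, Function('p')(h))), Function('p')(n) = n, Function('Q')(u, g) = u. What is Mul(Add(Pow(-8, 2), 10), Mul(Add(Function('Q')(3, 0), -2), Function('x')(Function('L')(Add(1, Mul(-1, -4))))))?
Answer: 0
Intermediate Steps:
Function('L')(h) = 0 (Function('L')(h) = Add(h, Mul(-1, h)) = 0)
Mul(Add(Pow(-8, 2), 10), Mul(Add(Function('Q')(3, 0), -2), Function('x')(Function('L')(Add(1, Mul(-1, -4)))))) = Mul(Add(Pow(-8, 2), 10), Mul(Add(3, -2), Pow(0, 2))) = Mul(Add(64, 10), Mul(1, 0)) = Mul(74, 0) = 0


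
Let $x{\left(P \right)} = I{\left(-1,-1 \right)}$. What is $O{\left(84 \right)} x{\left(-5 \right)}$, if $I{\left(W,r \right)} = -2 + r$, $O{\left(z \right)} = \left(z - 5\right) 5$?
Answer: $-1185$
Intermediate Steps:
$O{\left(z \right)} = -25 + 5 z$ ($O{\left(z \right)} = \left(-5 + z\right) 5 = -25 + 5 z$)
$x{\left(P \right)} = -3$ ($x{\left(P \right)} = -2 - 1 = -3$)
$O{\left(84 \right)} x{\left(-5 \right)} = \left(-25 + 5 \cdot 84\right) \left(-3\right) = \left(-25 + 420\right) \left(-3\right) = 395 \left(-3\right) = -1185$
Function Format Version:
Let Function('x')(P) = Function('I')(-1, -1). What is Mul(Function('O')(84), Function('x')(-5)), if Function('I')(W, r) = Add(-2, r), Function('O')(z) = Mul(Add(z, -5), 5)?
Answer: -1185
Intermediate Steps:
Function('O')(z) = Add(-25, Mul(5, z)) (Function('O')(z) = Mul(Add(-5, z), 5) = Add(-25, Mul(5, z)))
Function('x')(P) = -3 (Function('x')(P) = Add(-2, -1) = -3)
Mul(Function('O')(84), Function('x')(-5)) = Mul(Add(-25, Mul(5, 84)), -3) = Mul(Add(-25, 420), -3) = Mul(395, -3) = -1185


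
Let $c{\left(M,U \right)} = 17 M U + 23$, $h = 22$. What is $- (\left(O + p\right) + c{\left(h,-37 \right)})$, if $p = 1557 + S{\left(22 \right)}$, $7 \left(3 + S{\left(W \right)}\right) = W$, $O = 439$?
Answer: $\frac{82732}{7} \approx 11819.0$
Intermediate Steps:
$S{\left(W \right)} = -3 + \frac{W}{7}$
$c{\left(M,U \right)} = 23 + 17 M U$ ($c{\left(M,U \right)} = 17 M U + 23 = 23 + 17 M U$)
$p = \frac{10900}{7}$ ($p = 1557 + \left(-3 + \frac{1}{7} \cdot 22\right) = 1557 + \left(-3 + \frac{22}{7}\right) = 1557 + \frac{1}{7} = \frac{10900}{7} \approx 1557.1$)
$- (\left(O + p\right) + c{\left(h,-37 \right)}) = - (\left(439 + \frac{10900}{7}\right) + \left(23 + 17 \cdot 22 \left(-37\right)\right)) = - (\frac{13973}{7} + \left(23 - 13838\right)) = - (\frac{13973}{7} - 13815) = \left(-1\right) \left(- \frac{82732}{7}\right) = \frac{82732}{7}$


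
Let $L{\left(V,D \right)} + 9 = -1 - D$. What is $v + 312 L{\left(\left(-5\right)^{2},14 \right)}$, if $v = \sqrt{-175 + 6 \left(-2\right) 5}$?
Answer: $-7488 + i \sqrt{235} \approx -7488.0 + 15.33 i$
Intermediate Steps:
$L{\left(V,D \right)} = -10 - D$ ($L{\left(V,D \right)} = -9 - \left(1 + D\right) = -10 - D$)
$v = i \sqrt{235}$ ($v = \sqrt{-175 - 60} = \sqrt{-235} = i \sqrt{235} \approx 15.33 i$)
$v + 312 L{\left(\left(-5\right)^{2},14 \right)} = i \sqrt{235} + 312 \left(-10 - 14\right) = i \sqrt{235} + 312 \left(-24\right) = i \sqrt{235} - 7488 = -7488 + i \sqrt{235}$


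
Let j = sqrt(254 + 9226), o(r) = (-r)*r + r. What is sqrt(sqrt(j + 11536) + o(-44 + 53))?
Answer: sqrt(-72 + sqrt(2)*sqrt(5768 + sqrt(2370))) ≈ 5.9882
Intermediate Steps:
o(r) = r - r**2 (o(r) = -r**2 + r = r - r**2)
j = 2*sqrt(2370) (j = sqrt(9480) = 2*sqrt(2370) ≈ 97.365)
sqrt(sqrt(j + 11536) + o(-44 + 53)) = sqrt(sqrt(2*sqrt(2370) + 11536) + (-44 + 53)*(1 - (-44 + 53))) = sqrt(sqrt(11536 + 2*sqrt(2370)) + 9*(1 - 1*9)) = sqrt(sqrt(11536 + 2*sqrt(2370)) + 9*(1 - 9)) = sqrt(sqrt(11536 + 2*sqrt(2370)) + 9*(-8)) = sqrt(sqrt(11536 + 2*sqrt(2370)) - 72) = sqrt(-72 + sqrt(11536 + 2*sqrt(2370)))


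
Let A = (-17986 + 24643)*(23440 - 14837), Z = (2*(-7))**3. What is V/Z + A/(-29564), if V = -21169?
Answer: -39130877227/20280904 ≈ -1929.4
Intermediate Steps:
Z = -2744 (Z = (-14)**3 = -2744)
A = 57270171 (A = 6657*8603 = 57270171)
V/Z + A/(-29564) = -21169/(-2744) + 57270171/(-29564) = -21169*(-1/2744) + 57270171*(-1/29564) = 21169/2744 - 57270171/29564 = -39130877227/20280904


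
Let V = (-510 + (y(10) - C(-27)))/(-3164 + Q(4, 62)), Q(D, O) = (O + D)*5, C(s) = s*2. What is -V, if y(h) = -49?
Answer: -505/2834 ≈ -0.17819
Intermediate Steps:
C(s) = 2*s
Q(D, O) = 5*D + 5*O (Q(D, O) = (D + O)*5 = 5*D + 5*O)
V = 505/2834 (V = (-510 + (-49 - 2*(-27)))/(-3164 + (5*4 + 5*62)) = (-510 + (-49 - 1*(-54)))/(-3164 + (20 + 310)) = (-510 + (-49 + 54))/(-3164 + 330) = (-510 + 5)/(-2834) = -505*(-1/2834) = 505/2834 ≈ 0.17819)
-V = -1*505/2834 = -505/2834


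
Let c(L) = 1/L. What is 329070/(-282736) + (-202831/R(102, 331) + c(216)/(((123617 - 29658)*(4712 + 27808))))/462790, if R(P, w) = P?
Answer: -370891107841828506457/317496429486195177600 ≈ -1.1682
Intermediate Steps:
329070/(-282736) + (-202831/R(102, 331) + c(216)/(((123617 - 29658)*(4712 + 27808))))/462790 = 329070/(-282736) + (-202831/102 + 1/(216*(((123617 - 29658)*(4712 + 27808)))))/462790 = 329070*(-1/282736) + (-202831*1/102 + 1/(216*((93959*32520))))*(1/462790) = -164535/141368 + (-202831/102 + (1/216)/3055546680)*(1/462790) = -164535/141368 + (-202831/102 + (1/216)*(1/3055546680))*(1/462790) = -164535/141368 + (-202831/102 + 1/659998082880)*(1/462790) = -164535/141368 - 77201886475567/38823416640*1/462790 = -164535/141368 - 77201886475567/17967088986825600 = -370891107841828506457/317496429486195177600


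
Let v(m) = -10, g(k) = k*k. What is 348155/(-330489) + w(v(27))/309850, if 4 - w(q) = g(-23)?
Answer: -4321973339/4096080666 ≈ -1.0551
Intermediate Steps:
g(k) = k**2
w(q) = -525 (w(q) = 4 - 1*(-23)**2 = 4 - 1*529 = 4 - 529 = -525)
348155/(-330489) + w(v(27))/309850 = 348155/(-330489) - 525/309850 = 348155*(-1/330489) - 525*1/309850 = -348155/330489 - 21/12394 = -4321973339/4096080666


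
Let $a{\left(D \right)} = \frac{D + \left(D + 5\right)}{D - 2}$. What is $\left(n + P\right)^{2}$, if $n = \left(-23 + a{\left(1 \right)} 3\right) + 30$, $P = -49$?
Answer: $3969$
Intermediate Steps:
$a{\left(D \right)} = \frac{5 + 2 D}{-2 + D}$ ($a{\left(D \right)} = \frac{D + \left(5 + D\right)}{-2 + D} = \frac{5 + 2 D}{-2 + D}$)
$n = -14$ ($n = \left(-23 + \frac{5 + 2 \cdot 1}{-2 + 1} \cdot 3\right) + 30 = \left(-23 + \frac{5 + 2}{-1} \cdot 3\right) + 30 = \left(-23 + \left(-1\right) 7 \cdot 3\right) + 30 = \left(-23 - 21\right) + 30 = -44 + 30 = -14$)
$\left(n + P\right)^{2} = \left(-14 - 49\right)^{2} = \left(-63\right)^{2} = 3969$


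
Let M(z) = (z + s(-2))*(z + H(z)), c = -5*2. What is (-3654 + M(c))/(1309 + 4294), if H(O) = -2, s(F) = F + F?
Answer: -3486/5603 ≈ -0.62217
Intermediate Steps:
s(F) = 2*F
c = -10
M(z) = (-4 + z)*(-2 + z) (M(z) = (z + 2*(-2))*(z - 2) = (z - 4)*(-2 + z) = (-4 + z)*(-2 + z))
(-3654 + M(c))/(1309 + 4294) = (-3654 + (8 + (-10)² - 6*(-10)))/(1309 + 4294) = (-3654 + (8 + 100 + 60))/5603 = (-3654 + 168)*(1/5603) = -3486*1/5603 = -3486/5603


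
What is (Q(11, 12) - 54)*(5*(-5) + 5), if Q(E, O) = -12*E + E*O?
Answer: 1080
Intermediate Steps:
(Q(11, 12) - 54)*(5*(-5) + 5) = (11*(-12 + 12) - 54)*(5*(-5) + 5) = (11*0 - 54)*(-25 + 5) = (0 - 54)*(-20) = -54*(-20) = 1080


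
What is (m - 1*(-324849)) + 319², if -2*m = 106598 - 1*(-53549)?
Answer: 693073/2 ≈ 3.4654e+5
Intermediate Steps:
m = -160147/2 (m = -(106598 - 1*(-53549))/2 = -(106598 + 53549)/2 = -½*160147 = -160147/2 ≈ -80074.)
(m - 1*(-324849)) + 319² = (-160147/2 - 1*(-324849)) + 319² = (-160147/2 + 324849) + 101761 = 489551/2 + 101761 = 693073/2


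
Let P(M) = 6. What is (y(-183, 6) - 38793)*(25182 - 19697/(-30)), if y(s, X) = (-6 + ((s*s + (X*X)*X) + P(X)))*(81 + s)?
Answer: -898330222457/10 ≈ -8.9833e+10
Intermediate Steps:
y(s, X) = (81 + s)*(X**3 + s**2) (y(s, X) = (-6 + ((s*s + (X*X)*X) + 6))*(81 + s) = (-6 + ((s**2 + X**2*X) + 6))*(81 + s) = (-6 + ((s**2 + X**3) + 6))*(81 + s) = (-6 + ((X**3 + s**2) + 6))*(81 + s) = (-6 + (6 + X**3 + s**2))*(81 + s) = (X**3 + s**2)*(81 + s) = (81 + s)*(X**3 + s**2))
(y(-183, 6) - 38793)*(25182 - 19697/(-30)) = (((-183)**3 + 81*6**3 + 81*(-183)**2 - 183*6**3) - 38793)*(25182 - 19697/(-30)) = ((-6128487 + 81*216 + 81*33489 - 183*216) - 38793)*(25182 - 19697*(-1/30)) = ((-6128487 + 17496 + 2712609 - 39528) - 38793)*(25182 + 19697/30) = (-3437910 - 38793)*(775157/30) = -3476703*775157/30 = -898330222457/10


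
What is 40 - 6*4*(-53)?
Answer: 1312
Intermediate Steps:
40 - 6*4*(-53) = 40 - 24*(-53) = 40 + 1272 = 1312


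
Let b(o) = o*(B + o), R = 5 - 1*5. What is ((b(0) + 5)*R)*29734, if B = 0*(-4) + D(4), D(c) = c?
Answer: 0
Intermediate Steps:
R = 0 (R = 5 - 5 = 0)
B = 4 (B = 0*(-4) + 4 = 0 + 4 = 4)
b(o) = o*(4 + o)
((b(0) + 5)*R)*29734 = ((0*(4 + 0) + 5)*0)*29734 = ((0*4 + 5)*0)*29734 = ((0 + 5)*0)*29734 = (5*0)*29734 = 0*29734 = 0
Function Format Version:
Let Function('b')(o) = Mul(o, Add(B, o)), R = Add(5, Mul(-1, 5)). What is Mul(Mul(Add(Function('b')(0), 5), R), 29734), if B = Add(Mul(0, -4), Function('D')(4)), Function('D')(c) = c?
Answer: 0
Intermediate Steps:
R = 0 (R = Add(5, -5) = 0)
B = 4 (B = Add(Mul(0, -4), 4) = Add(0, 4) = 4)
Function('b')(o) = Mul(o, Add(4, o))
Mul(Mul(Add(Function('b')(0), 5), R), 29734) = Mul(Mul(Add(Mul(0, Add(4, 0)), 5), 0), 29734) = Mul(Mul(Add(Mul(0, 4), 5), 0), 29734) = Mul(Mul(Add(0, 5), 0), 29734) = Mul(Mul(5, 0), 29734) = Mul(0, 29734) = 0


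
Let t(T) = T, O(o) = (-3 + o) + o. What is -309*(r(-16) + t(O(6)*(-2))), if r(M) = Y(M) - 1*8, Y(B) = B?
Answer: 12978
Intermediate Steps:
O(o) = -3 + 2*o
r(M) = -8 + M (r(M) = M - 1*8 = M - 8 = -8 + M)
-309*(r(-16) + t(O(6)*(-2))) = -309*((-8 - 16) + (-3 + 2*6)*(-2)) = -309*(-24 + (-3 + 12)*(-2)) = -309*(-24 + 9*(-2)) = -309*(-24 - 18) = -309*(-42) = 12978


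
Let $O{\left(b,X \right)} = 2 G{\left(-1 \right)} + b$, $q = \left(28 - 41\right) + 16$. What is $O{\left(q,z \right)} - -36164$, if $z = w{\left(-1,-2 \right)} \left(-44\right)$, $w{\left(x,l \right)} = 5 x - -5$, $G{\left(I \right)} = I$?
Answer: $36165$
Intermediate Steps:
$q = 3$ ($q = -13 + 16 = 3$)
$w{\left(x,l \right)} = 5 + 5 x$ ($w{\left(x,l \right)} = 5 x + 5 = 5 + 5 x$)
$z = 0$ ($z = \left(5 + 5 \left(-1\right)\right) \left(-44\right) = \left(5 - 5\right) \left(-44\right) = 0 \left(-44\right) = 0$)
$O{\left(b,X \right)} = -2 + b$ ($O{\left(b,X \right)} = 2 \left(-1\right) + b = -2 + b$)
$O{\left(q,z \right)} - -36164 = \left(-2 + 3\right) - -36164 = 1 + 36164 = 36165$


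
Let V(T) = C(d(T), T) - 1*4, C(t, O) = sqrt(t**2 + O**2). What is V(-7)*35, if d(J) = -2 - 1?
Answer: -140 + 35*sqrt(58) ≈ 126.55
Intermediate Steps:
d(J) = -3
C(t, O) = sqrt(O**2 + t**2)
V(T) = -4 + sqrt(9 + T**2) (V(T) = sqrt(T**2 + (-3)**2) - 1*4 = sqrt(T**2 + 9) - 4 = sqrt(9 + T**2) - 4 = -4 + sqrt(9 + T**2))
V(-7)*35 = (-4 + sqrt(9 + (-7)**2))*35 = (-4 + sqrt(9 + 49))*35 = (-4 + sqrt(58))*35 = -140 + 35*sqrt(58)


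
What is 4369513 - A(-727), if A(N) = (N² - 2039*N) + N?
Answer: 2359358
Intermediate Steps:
A(N) = N² - 2038*N
4369513 - A(-727) = 4369513 - (-727)*(-2038 - 727) = 4369513 - (-727)*(-2765) = 4369513 - 1*2010155 = 4369513 - 2010155 = 2359358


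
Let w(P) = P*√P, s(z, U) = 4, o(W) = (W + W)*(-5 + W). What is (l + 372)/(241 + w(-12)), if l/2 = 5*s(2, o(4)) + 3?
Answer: 100738/59809 + 10032*I*√3/59809 ≈ 1.6843 + 0.29052*I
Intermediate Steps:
o(W) = 2*W*(-5 + W) (o(W) = (2*W)*(-5 + W) = 2*W*(-5 + W))
w(P) = P^(3/2)
l = 46 (l = 2*(5*4 + 3) = 2*(20 + 3) = 2*23 = 46)
(l + 372)/(241 + w(-12)) = (46 + 372)/(241 + (-12)^(3/2)) = 418/(241 - 24*I*√3)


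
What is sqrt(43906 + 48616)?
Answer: sqrt(92522) ≈ 304.17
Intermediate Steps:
sqrt(43906 + 48616) = sqrt(92522)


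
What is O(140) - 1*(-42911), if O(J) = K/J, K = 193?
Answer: 6007733/140 ≈ 42912.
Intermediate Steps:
O(J) = 193/J
O(140) - 1*(-42911) = 193/140 - 1*(-42911) = 193*(1/140) + 42911 = 193/140 + 42911 = 6007733/140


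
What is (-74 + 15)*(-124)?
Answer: 7316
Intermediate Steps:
(-74 + 15)*(-124) = -59*(-124) = 7316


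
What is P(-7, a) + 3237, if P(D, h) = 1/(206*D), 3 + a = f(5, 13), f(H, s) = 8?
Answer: 4667753/1442 ≈ 3237.0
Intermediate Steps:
a = 5 (a = -3 + 8 = 5)
P(D, h) = 1/(206*D)
P(-7, a) + 3237 = (1/206)/(-7) + 3237 = (1/206)*(-⅐) + 3237 = -1/1442 + 3237 = 4667753/1442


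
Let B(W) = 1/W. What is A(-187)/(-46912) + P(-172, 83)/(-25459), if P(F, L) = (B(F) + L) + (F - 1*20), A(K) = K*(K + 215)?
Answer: 1487982801/12839075536 ≈ 0.11589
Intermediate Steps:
A(K) = K*(215 + K)
P(F, L) = -20 + F + L + 1/F (P(F, L) = (1/F + L) + (F - 1*20) = (L + 1/F) + (F - 20) = (L + 1/F) + (-20 + F) = -20 + F + L + 1/F)
A(-187)/(-46912) + P(-172, 83)/(-25459) = -187*(215 - 187)/(-46912) + (-20 - 172 + 83 + 1/(-172))/(-25459) = -187*28*(-1/46912) + (-20 - 172 + 83 - 1/172)*(-1/25459) = -5236*(-1/46912) - 18749/172*(-1/25459) = 1309/11728 + 18749/4378948 = 1487982801/12839075536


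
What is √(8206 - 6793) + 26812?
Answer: 26812 + 3*√157 ≈ 26850.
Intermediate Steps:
√(8206 - 6793) + 26812 = √1413 + 26812 = 3*√157 + 26812 = 26812 + 3*√157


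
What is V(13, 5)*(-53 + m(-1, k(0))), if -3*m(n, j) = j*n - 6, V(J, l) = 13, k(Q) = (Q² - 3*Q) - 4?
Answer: -2041/3 ≈ -680.33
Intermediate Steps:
k(Q) = -4 + Q² - 3*Q
m(n, j) = 2 - j*n/3 (m(n, j) = -(j*n - 6)/3 = -(-6 + j*n)/3 = 2 - j*n/3)
V(13, 5)*(-53 + m(-1, k(0))) = 13*(-53 + (2 - ⅓*(-4 + 0² - 3*0)*(-1))) = 13*(-53 + (2 - ⅓*(-4 + 0 + 0)*(-1))) = 13*(-53 + (2 - ⅓*(-4)*(-1))) = 13*(-53 + (2 - 4/3)) = 13*(-53 + ⅔) = 13*(-157/3) = -2041/3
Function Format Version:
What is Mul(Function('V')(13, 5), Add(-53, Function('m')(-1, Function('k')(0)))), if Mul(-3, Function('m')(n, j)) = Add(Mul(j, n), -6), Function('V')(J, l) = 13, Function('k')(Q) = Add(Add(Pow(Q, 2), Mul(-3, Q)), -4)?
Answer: Rational(-2041, 3) ≈ -680.33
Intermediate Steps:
Function('k')(Q) = Add(-4, Pow(Q, 2), Mul(-3, Q))
Function('m')(n, j) = Add(2, Mul(Rational(-1, 3), j, n)) (Function('m')(n, j) = Mul(Rational(-1, 3), Add(Mul(j, n), -6)) = Mul(Rational(-1, 3), Add(-6, Mul(j, n))) = Add(2, Mul(Rational(-1, 3), j, n)))
Mul(Function('V')(13, 5), Add(-53, Function('m')(-1, Function('k')(0)))) = Mul(13, Add(-53, Add(2, Mul(Rational(-1, 3), Add(-4, Pow(0, 2), Mul(-3, 0)), -1)))) = Mul(13, Add(-53, Add(2, Mul(Rational(-1, 3), Add(-4, 0, 0), -1)))) = Mul(13, Add(-53, Add(2, Mul(Rational(-1, 3), -4, -1)))) = Mul(13, Add(-53, Add(2, Rational(-4, 3)))) = Mul(13, Add(-53, Rational(2, 3))) = Mul(13, Rational(-157, 3)) = Rational(-2041, 3)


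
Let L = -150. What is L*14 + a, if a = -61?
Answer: -2161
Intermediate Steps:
L*14 + a = -150*14 - 61 = -2100 - 61 = -2161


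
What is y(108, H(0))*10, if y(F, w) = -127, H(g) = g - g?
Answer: -1270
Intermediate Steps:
H(g) = 0
y(108, H(0))*10 = -127*10 = -1270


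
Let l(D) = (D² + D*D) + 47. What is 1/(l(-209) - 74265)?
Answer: 1/13144 ≈ 7.6080e-5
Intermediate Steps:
l(D) = 47 + 2*D² (l(D) = (D² + D²) + 47 = 2*D² + 47 = 47 + 2*D²)
1/(l(-209) - 74265) = 1/((47 + 2*(-209)²) - 74265) = 1/((47 + 2*43681) - 74265) = 1/((47 + 87362) - 74265) = 1/(87409 - 74265) = 1/13144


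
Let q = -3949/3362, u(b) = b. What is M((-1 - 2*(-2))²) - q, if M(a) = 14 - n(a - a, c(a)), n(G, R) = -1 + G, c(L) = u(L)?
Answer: 54379/3362 ≈ 16.175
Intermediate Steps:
c(L) = L
M(a) = 15 (M(a) = 14 - (-1 + (a - a)) = 14 - (-1 + 0) = 14 - 1*(-1) = 14 + 1 = 15)
q = -3949/3362 (q = -3949*1/3362 = -3949/3362 ≈ -1.1746)
M((-1 - 2*(-2))²) - q = 15 - 1*(-3949/3362) = 15 + 3949/3362 = 54379/3362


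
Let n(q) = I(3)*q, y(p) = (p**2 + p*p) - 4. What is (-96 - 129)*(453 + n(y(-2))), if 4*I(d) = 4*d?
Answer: -104625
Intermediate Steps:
y(p) = -4 + 2*p**2 (y(p) = (p**2 + p**2) - 4 = 2*p**2 - 4 = -4 + 2*p**2)
I(d) = d (I(d) = (4*d)/4 = d)
n(q) = 3*q
(-96 - 129)*(453 + n(y(-2))) = (-96 - 129)*(453 + 3*(-4 + 2*(-2)**2)) = -225*(453 + 3*(-4 + 2*4)) = -225*(453 + 3*(-4 + 8)) = -225*(453 + 3*4) = -225*(453 + 12) = -225*465 = -104625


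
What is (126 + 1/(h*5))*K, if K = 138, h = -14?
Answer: 608511/35 ≈ 17386.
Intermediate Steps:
(126 + 1/(h*5))*K = (126 + 1/(-14*5))*138 = (126 + 1/(-70))*138 = (126 - 1/70)*138 = (8819/70)*138 = 608511/35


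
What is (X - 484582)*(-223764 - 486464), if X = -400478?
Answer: 628594393680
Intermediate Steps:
(X - 484582)*(-223764 - 486464) = (-400478 - 484582)*(-223764 - 486464) = -885060*(-710228) = 628594393680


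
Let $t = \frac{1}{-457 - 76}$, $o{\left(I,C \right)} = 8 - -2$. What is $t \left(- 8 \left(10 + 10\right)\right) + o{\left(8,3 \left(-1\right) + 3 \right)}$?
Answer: $\frac{5490}{533} \approx 10.3$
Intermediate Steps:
$o{\left(I,C \right)} = 10$ ($o{\left(I,C \right)} = 8 + 2 = 10$)
$t = - \frac{1}{533}$ ($t = \frac{1}{-533} = - \frac{1}{533} \approx -0.0018762$)
$t \left(- 8 \left(10 + 10\right)\right) + o{\left(8,3 \left(-1\right) + 3 \right)} = - \frac{\left(-8\right) \left(10 + 10\right)}{533} + 10 = - \frac{\left(-8\right) 20}{533} + 10 = \left(- \frac{1}{533}\right) \left(-160\right) + 10 = \frac{160}{533} + 10 = \frac{5490}{533}$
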